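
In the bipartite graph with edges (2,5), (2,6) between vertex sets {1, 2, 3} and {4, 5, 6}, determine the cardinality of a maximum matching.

Step 1: List the neighbors of each left vertex:
  1: (none)
  2: 5, 6
  3: (none)

Step 2: Greedily match left vertices, then look for augmenting paths:
  Match 2 -- 5
  No augmenting path remains.

Step 3: Verify this is maximum:
  Matching has size 1. The vertex set {2} covers every edge and has size 1; any matching has at most one edge per cover vertex, so 1 is maximum (König's theorem).

Maximum matching: {(2,5)}
Size: 1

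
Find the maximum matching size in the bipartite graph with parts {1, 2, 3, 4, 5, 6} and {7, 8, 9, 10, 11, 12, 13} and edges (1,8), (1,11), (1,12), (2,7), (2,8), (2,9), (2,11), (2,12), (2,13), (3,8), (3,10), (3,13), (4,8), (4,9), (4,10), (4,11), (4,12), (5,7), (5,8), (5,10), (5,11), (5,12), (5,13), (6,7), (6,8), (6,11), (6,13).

Step 1: List the neighbors of each left vertex:
  1: 8, 11, 12
  2: 7, 8, 9, 11, 12, 13
  3: 8, 10, 13
  4: 8, 9, 10, 11, 12
  5: 7, 8, 10, 11, 12, 13
  6: 7, 8, 11, 13

Step 2: Greedily match left vertices, then look for augmenting paths:
  Match 1 -- 8
  Match 2 -- 7
  Match 3 -- 10
  Match 4 -- 9
  Match 5 -- 11
  Match 6 -- 13
  No augmenting path remains.

Step 3: Verify this is maximum:
  Matching size 6 = min(|L|, |R|) = min(6, 7), which is an upper bound, so this matching is maximum.

Maximum matching: {(1,8), (2,7), (3,10), (4,9), (5,11), (6,13)}
Size: 6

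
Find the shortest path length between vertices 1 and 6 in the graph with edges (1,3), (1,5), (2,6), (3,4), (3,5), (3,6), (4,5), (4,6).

Step 1: Build adjacency list:
  1: 3, 5
  2: 6
  3: 1, 4, 5, 6
  4: 3, 5, 6
  5: 1, 3, 4
  6: 2, 3, 4

Step 2: BFS from vertex 1 to find shortest path to 6:
  vertex 3 reached at distance 1
  vertex 5 reached at distance 1
  vertex 4 reached at distance 2
  vertex 6 reached at distance 2

Step 3: Shortest path: 1 -> 3 -> 6
Path length: 2 edges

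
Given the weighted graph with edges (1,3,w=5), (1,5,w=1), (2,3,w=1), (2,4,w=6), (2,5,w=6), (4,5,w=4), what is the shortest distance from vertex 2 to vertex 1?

Step 1: Build adjacency list with weights:
  1: 3(w=5), 5(w=1)
  2: 3(w=1), 4(w=6), 5(w=6)
  3: 1(w=5), 2(w=1)
  4: 2(w=6), 5(w=4)
  5: 1(w=1), 2(w=6), 4(w=4)

Step 2: Apply Dijkstra's algorithm from vertex 2:
  Visit vertex 2 (distance=0)
    Update dist[3] = 1
    Update dist[4] = 6
    Update dist[5] = 6
  Visit vertex 3 (distance=1)
    Update dist[1] = 6
  Visit vertex 1 (distance=6)

Step 3: Shortest path: 2 -> 3 -> 1
Total weight: 1 + 5 = 6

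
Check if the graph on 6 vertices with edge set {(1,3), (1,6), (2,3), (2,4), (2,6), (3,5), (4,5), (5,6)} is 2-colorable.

Step 1: Attempt 2-coloring using BFS:
  Start at vertex 1, assign color 0
  Color vertex 3 with color 1 (neighbor of 1)
  Color vertex 6 with color 1 (neighbor of 1)
  Color vertex 2 with color 0 (neighbor of 3)
  Color vertex 5 with color 0 (neighbor of 3)
  Color vertex 4 with color 1 (neighbor of 2)

Step 2: 2-coloring succeeded. No conflicts found.
  Set A (color 0): {1, 2, 5}
  Set B (color 1): {3, 4, 6}

The graph is bipartite with partition {1, 2, 5}, {3, 4, 6}.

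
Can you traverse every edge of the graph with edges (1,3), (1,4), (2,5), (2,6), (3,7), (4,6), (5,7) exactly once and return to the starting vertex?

Step 1: Find the degree of each vertex:
  deg(1) = 2
  deg(2) = 2
  deg(3) = 2
  deg(4) = 2
  deg(5) = 2
  deg(6) = 2
  deg(7) = 2

Step 2: Count vertices with odd degree:
  All vertices have even degree (0 odd-degree vertices)

Step 3: Apply Euler's theorem:
  - Eulerian circuit exists iff graph is connected and all vertices have even degree
  - Eulerian path exists iff graph is connected and has 0 or 2 odd-degree vertices

Graph is connected with 0 odd-degree vertices.
Both Eulerian circuit and Eulerian path exist.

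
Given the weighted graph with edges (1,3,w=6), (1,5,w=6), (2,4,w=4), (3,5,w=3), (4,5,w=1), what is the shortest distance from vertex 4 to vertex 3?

Step 1: Build adjacency list with weights:
  1: 3(w=6), 5(w=6)
  2: 4(w=4)
  3: 1(w=6), 5(w=3)
  4: 2(w=4), 5(w=1)
  5: 1(w=6), 3(w=3), 4(w=1)

Step 2: Apply Dijkstra's algorithm from vertex 4:
  Visit vertex 4 (distance=0)
    Update dist[2] = 4
    Update dist[5] = 1
  Visit vertex 5 (distance=1)
    Update dist[1] = 7
    Update dist[3] = 4
  Visit vertex 2 (distance=4)
  Visit vertex 3 (distance=4)

Step 3: Shortest path: 4 -> 5 -> 3
Total weight: 1 + 3 = 4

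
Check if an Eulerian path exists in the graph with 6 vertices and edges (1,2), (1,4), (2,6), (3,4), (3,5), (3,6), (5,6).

Step 1: Find the degree of each vertex:
  deg(1) = 2
  deg(2) = 2
  deg(3) = 3
  deg(4) = 2
  deg(5) = 2
  deg(6) = 3

Step 2: Count vertices with odd degree:
  Odd-degree vertices: 3, 6 (2 total)

Step 3: Apply Euler's theorem:
  - Eulerian circuit exists iff graph is connected and all vertices have even degree
  - Eulerian path exists iff graph is connected and has 0 or 2 odd-degree vertices

Graph is connected with exactly 2 odd-degree vertices (3, 6).
Eulerian path exists (starting and ending at the odd-degree vertices), but no Eulerian circuit.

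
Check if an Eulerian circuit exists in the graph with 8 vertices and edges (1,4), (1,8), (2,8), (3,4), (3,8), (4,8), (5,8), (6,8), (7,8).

Step 1: Find the degree of each vertex:
  deg(1) = 2
  deg(2) = 1
  deg(3) = 2
  deg(4) = 3
  deg(5) = 1
  deg(6) = 1
  deg(7) = 1
  deg(8) = 7

Step 2: Count vertices with odd degree:
  Odd-degree vertices: 2, 4, 5, 6, 7, 8 (6 total)

Step 3: Apply Euler's theorem:
  - Eulerian circuit exists iff graph is connected and all vertices have even degree
  - Eulerian path exists iff graph is connected and has 0 or 2 odd-degree vertices

Graph has 6 odd-degree vertices (need 0 or 2).
Neither Eulerian path nor Eulerian circuit exists.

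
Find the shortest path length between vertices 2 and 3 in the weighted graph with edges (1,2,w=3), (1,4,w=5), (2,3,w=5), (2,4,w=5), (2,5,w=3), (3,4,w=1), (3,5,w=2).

Step 1: Build adjacency list with weights:
  1: 2(w=3), 4(w=5)
  2: 1(w=3), 3(w=5), 4(w=5), 5(w=3)
  3: 2(w=5), 4(w=1), 5(w=2)
  4: 1(w=5), 2(w=5), 3(w=1)
  5: 2(w=3), 3(w=2)

Step 2: Apply Dijkstra's algorithm from vertex 2:
  Visit vertex 2 (distance=0)
    Update dist[1] = 3
    Update dist[3] = 5
    Update dist[4] = 5
    Update dist[5] = 3
  Visit vertex 1 (distance=3)
  Visit vertex 5 (distance=3)
  Visit vertex 3 (distance=5)

Step 3: Shortest path: 2 -> 3
Total weight: 5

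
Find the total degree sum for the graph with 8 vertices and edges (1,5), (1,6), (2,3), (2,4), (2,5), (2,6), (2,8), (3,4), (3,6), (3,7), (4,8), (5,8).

Step 1: Count edges incident to each vertex:
  deg(1) = 2 (neighbors: 5, 6)
  deg(2) = 5 (neighbors: 3, 4, 5, 6, 8)
  deg(3) = 4 (neighbors: 2, 4, 6, 7)
  deg(4) = 3 (neighbors: 2, 3, 8)
  deg(5) = 3 (neighbors: 1, 2, 8)
  deg(6) = 3 (neighbors: 1, 2, 3)
  deg(7) = 1 (neighbors: 3)
  deg(8) = 3 (neighbors: 2, 4, 5)

Step 2: Sum all degrees:
  2 + 5 + 4 + 3 + 3 + 3 + 1 + 3 = 24

Verification: sum of degrees = 2 * |E| = 2 * 12 = 24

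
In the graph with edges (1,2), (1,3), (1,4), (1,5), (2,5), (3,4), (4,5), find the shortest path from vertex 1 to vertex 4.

Step 1: Build adjacency list:
  1: 2, 3, 4, 5
  2: 1, 5
  3: 1, 4
  4: 1, 3, 5
  5: 1, 2, 4

Step 2: BFS from vertex 1 to find shortest path to 4:
  vertex 2 reached at distance 1
  vertex 3 reached at distance 1
  vertex 4 reached at distance 1

Step 3: Shortest path: 1 -> 4
Path length: 1 edge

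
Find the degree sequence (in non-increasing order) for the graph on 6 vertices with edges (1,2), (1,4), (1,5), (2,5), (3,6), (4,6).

Step 1: Count edges incident to each vertex:
  deg(1) = 3 (neighbors: 2, 4, 5)
  deg(2) = 2 (neighbors: 1, 5)
  deg(3) = 1 (neighbors: 6)
  deg(4) = 2 (neighbors: 1, 6)
  deg(5) = 2 (neighbors: 1, 2)
  deg(6) = 2 (neighbors: 3, 4)

Step 2: Sort degrees in non-increasing order:
  Degrees: [3, 2, 1, 2, 2, 2] -> sorted: [3, 2, 2, 2, 2, 1]

Degree sequence: [3, 2, 2, 2, 2, 1]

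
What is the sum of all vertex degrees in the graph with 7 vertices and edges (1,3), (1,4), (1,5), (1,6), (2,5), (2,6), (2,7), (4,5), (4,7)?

Step 1: Count edges incident to each vertex:
  deg(1) = 4 (neighbors: 3, 4, 5, 6)
  deg(2) = 3 (neighbors: 5, 6, 7)
  deg(3) = 1 (neighbors: 1)
  deg(4) = 3 (neighbors: 1, 5, 7)
  deg(5) = 3 (neighbors: 1, 2, 4)
  deg(6) = 2 (neighbors: 1, 2)
  deg(7) = 2 (neighbors: 2, 4)

Step 2: Sum all degrees:
  4 + 3 + 1 + 3 + 3 + 2 + 2 = 18

Verification: sum of degrees = 2 * |E| = 2 * 9 = 18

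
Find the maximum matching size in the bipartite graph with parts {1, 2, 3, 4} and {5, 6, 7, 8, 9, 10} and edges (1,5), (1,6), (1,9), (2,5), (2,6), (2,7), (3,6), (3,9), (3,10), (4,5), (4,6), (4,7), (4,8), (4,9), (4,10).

Step 1: List the neighbors of each left vertex:
  1: 5, 6, 9
  2: 5, 6, 7
  3: 6, 9, 10
  4: 5, 6, 7, 8, 9, 10

Step 2: Greedily match left vertices, then look for augmenting paths:
  Match 1 -- 5
  Match 2 -- 6
  Match 3 -- 9
  Match 4 -- 7
  No augmenting path remains.

Step 3: Verify this is maximum:
  Matching size 4 = min(|L|, |R|) = min(4, 6), which is an upper bound, so this matching is maximum.

Maximum matching: {(1,5), (2,6), (3,9), (4,7)}
Size: 4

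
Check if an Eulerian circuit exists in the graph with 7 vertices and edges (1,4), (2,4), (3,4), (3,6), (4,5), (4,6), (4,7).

Step 1: Find the degree of each vertex:
  deg(1) = 1
  deg(2) = 1
  deg(3) = 2
  deg(4) = 6
  deg(5) = 1
  deg(6) = 2
  deg(7) = 1

Step 2: Count vertices with odd degree:
  Odd-degree vertices: 1, 2, 5, 7 (4 total)

Step 3: Apply Euler's theorem:
  - Eulerian circuit exists iff graph is connected and all vertices have even degree
  - Eulerian path exists iff graph is connected and has 0 or 2 odd-degree vertices

Graph has 4 odd-degree vertices (need 0 or 2).
Neither Eulerian path nor Eulerian circuit exists.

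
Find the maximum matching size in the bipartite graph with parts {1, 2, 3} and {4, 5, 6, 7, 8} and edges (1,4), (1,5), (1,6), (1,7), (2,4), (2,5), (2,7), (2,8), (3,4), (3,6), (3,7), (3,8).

Step 1: List the neighbors of each left vertex:
  1: 4, 5, 6, 7
  2: 4, 5, 7, 8
  3: 4, 6, 7, 8

Step 2: Greedily match left vertices, then look for augmenting paths:
  Match 1 -- 4
  Match 2 -- 5
  Match 3 -- 6
  No augmenting path remains.

Step 3: Verify this is maximum:
  Matching size 3 = min(|L|, |R|) = min(3, 5), which is an upper bound, so this matching is maximum.

Maximum matching: {(1,4), (2,5), (3,6)}
Size: 3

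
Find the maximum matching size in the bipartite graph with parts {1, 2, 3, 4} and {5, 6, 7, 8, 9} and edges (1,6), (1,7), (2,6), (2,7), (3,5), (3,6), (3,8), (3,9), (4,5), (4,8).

Step 1: List the neighbors of each left vertex:
  1: 6, 7
  2: 6, 7
  3: 5, 6, 8, 9
  4: 5, 8

Step 2: Greedily match left vertices, then look for augmenting paths:
  Match 1 -- 6
  Match 2 -- 7
  Match 3 -- 5
  Match 4 -- 8
  No augmenting path remains.

Step 3: Verify this is maximum:
  Matching size 4 = min(|L|, |R|) = min(4, 5), which is an upper bound, so this matching is maximum.

Maximum matching: {(1,6), (2,7), (3,5), (4,8)}
Size: 4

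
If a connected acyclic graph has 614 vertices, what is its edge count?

A tree on n vertices always has exactly n - 1 edges.
For n = 614: edges = 614 - 1 = 613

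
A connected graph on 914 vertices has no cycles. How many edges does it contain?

A tree on n vertices always has exactly n - 1 edges.
For n = 914: edges = 914 - 1 = 913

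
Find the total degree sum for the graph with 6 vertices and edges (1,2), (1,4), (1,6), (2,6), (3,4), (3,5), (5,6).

Step 1: Count edges incident to each vertex:
  deg(1) = 3 (neighbors: 2, 4, 6)
  deg(2) = 2 (neighbors: 1, 6)
  deg(3) = 2 (neighbors: 4, 5)
  deg(4) = 2 (neighbors: 1, 3)
  deg(5) = 2 (neighbors: 3, 6)
  deg(6) = 3 (neighbors: 1, 2, 5)

Step 2: Sum all degrees:
  3 + 2 + 2 + 2 + 2 + 3 = 14

Verification: sum of degrees = 2 * |E| = 2 * 7 = 14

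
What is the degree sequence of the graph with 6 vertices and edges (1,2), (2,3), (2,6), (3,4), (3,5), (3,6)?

Step 1: Count edges incident to each vertex:
  deg(1) = 1 (neighbors: 2)
  deg(2) = 3 (neighbors: 1, 3, 6)
  deg(3) = 4 (neighbors: 2, 4, 5, 6)
  deg(4) = 1 (neighbors: 3)
  deg(5) = 1 (neighbors: 3)
  deg(6) = 2 (neighbors: 2, 3)

Step 2: Sort degrees in non-increasing order:
  Degrees: [1, 3, 4, 1, 1, 2] -> sorted: [4, 3, 2, 1, 1, 1]

Degree sequence: [4, 3, 2, 1, 1, 1]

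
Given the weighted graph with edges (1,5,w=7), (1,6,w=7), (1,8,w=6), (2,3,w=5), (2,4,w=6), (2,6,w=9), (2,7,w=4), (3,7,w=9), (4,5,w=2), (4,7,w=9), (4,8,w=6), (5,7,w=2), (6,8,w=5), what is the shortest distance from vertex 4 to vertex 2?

Step 1: Build adjacency list with weights:
  1: 5(w=7), 6(w=7), 8(w=6)
  2: 3(w=5), 4(w=6), 6(w=9), 7(w=4)
  3: 2(w=5), 7(w=9)
  4: 2(w=6), 5(w=2), 7(w=9), 8(w=6)
  5: 1(w=7), 4(w=2), 7(w=2)
  6: 1(w=7), 2(w=9), 8(w=5)
  7: 2(w=4), 3(w=9), 4(w=9), 5(w=2)
  8: 1(w=6), 4(w=6), 6(w=5)

Step 2: Apply Dijkstra's algorithm from vertex 4:
  Visit vertex 4 (distance=0)
    Update dist[2] = 6
    Update dist[5] = 2
    Update dist[7] = 9
    Update dist[8] = 6
  Visit vertex 5 (distance=2)
    Update dist[1] = 9
    Update dist[7] = 4
  Visit vertex 7 (distance=4)
    Update dist[3] = 13
  Visit vertex 2 (distance=6)
    Update dist[3] = 11
    Update dist[6] = 15

Step 3: Shortest path: 4 -> 2
Total weight: 6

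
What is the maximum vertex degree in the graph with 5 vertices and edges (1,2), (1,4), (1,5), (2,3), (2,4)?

Step 1: Count edges incident to each vertex:
  deg(1) = 3 (neighbors: 2, 4, 5)
  deg(2) = 3 (neighbors: 1, 3, 4)
  deg(3) = 1 (neighbors: 2)
  deg(4) = 2 (neighbors: 1, 2)
  deg(5) = 1 (neighbors: 1)

Step 2: Find maximum:
  max(3, 3, 1, 2, 1) = 3 (vertex 1)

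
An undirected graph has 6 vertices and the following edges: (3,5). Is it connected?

Step 1: Build adjacency list from edges:
  1: (none)
  2: (none)
  3: 5
  4: (none)
  5: 3
  6: (none)

Step 2: Run BFS/DFS from vertex 1:
  Visited: {1}
  Reached 1 of 6 vertices

Step 3: Only 1 of 6 vertices reached. Graph is disconnected.
Connected components: {1}, {2}, {3, 5}, {4}, {6}
Answer: No, the graph is not connected (5 components).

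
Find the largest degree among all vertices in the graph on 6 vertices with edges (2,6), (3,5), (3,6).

Step 1: Count edges incident to each vertex:
  deg(1) = 0 (neighbors: none)
  deg(2) = 1 (neighbors: 6)
  deg(3) = 2 (neighbors: 5, 6)
  deg(4) = 0 (neighbors: none)
  deg(5) = 1 (neighbors: 3)
  deg(6) = 2 (neighbors: 2, 3)

Step 2: Find maximum:
  max(0, 1, 2, 0, 1, 2) = 2 (vertex 3)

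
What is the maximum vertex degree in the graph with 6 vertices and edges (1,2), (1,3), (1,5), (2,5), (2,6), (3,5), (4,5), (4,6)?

Step 1: Count edges incident to each vertex:
  deg(1) = 3 (neighbors: 2, 3, 5)
  deg(2) = 3 (neighbors: 1, 5, 6)
  deg(3) = 2 (neighbors: 1, 5)
  deg(4) = 2 (neighbors: 5, 6)
  deg(5) = 4 (neighbors: 1, 2, 3, 4)
  deg(6) = 2 (neighbors: 2, 4)

Step 2: Find maximum:
  max(3, 3, 2, 2, 4, 2) = 4 (vertex 5)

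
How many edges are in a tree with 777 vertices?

A tree on n vertices always has exactly n - 1 edges.
For n = 777: edges = 777 - 1 = 776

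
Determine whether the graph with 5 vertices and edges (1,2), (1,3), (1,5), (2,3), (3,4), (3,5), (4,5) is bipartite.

Step 1: Attempt 2-coloring using BFS:
  Start at vertex 1, assign color 0
  Color vertex 2 with color 1 (neighbor of 1)
  Color vertex 3 with color 1 (neighbor of 1)
  Color vertex 5 with color 1 (neighbor of 1)

Step 2: Conflict found! Vertices 2 and 3 are adjacent but have the same color.
This means the graph contains an odd cycle.

The graph is NOT bipartite.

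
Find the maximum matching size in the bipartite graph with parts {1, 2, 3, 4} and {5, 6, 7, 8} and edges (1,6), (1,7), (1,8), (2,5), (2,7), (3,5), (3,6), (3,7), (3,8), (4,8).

Step 1: List the neighbors of each left vertex:
  1: 6, 7, 8
  2: 5, 7
  3: 5, 6, 7, 8
  4: 8

Step 2: Greedily match left vertices, then look for augmenting paths:
  Match 1 -- 6
  Match 2 -- 5
  Match 3 -- 7
  Match 4 -- 8
  No augmenting path remains.

Step 3: Verify this is maximum:
  Matching size 4 = min(|L|, |R|) = min(4, 4), which is an upper bound, so this matching is maximum.

Maximum matching: {(1,6), (2,5), (3,7), (4,8)}
Size: 4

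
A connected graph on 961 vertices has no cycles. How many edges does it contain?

A tree on n vertices always has exactly n - 1 edges.
For n = 961: edges = 961 - 1 = 960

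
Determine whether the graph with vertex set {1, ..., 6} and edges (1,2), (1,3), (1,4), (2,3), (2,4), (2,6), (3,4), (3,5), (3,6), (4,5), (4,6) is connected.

Step 1: Build adjacency list from edges:
  1: 2, 3, 4
  2: 1, 3, 4, 6
  3: 1, 2, 4, 5, 6
  4: 1, 2, 3, 5, 6
  5: 3, 4
  6: 2, 3, 4

Step 2: Run BFS/DFS from vertex 1:
  Visited: {1, 2, 3, 4, 6, 5}
  Reached 6 of 6 vertices

Step 3: All 6 vertices reached from vertex 1, so the graph is connected.
Answer: Yes, the graph is connected.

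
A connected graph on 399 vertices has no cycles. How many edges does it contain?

A tree on n vertices always has exactly n - 1 edges.
For n = 399: edges = 399 - 1 = 398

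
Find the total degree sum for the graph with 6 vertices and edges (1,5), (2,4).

Step 1: Count edges incident to each vertex:
  deg(1) = 1 (neighbors: 5)
  deg(2) = 1 (neighbors: 4)
  deg(3) = 0 (neighbors: none)
  deg(4) = 1 (neighbors: 2)
  deg(5) = 1 (neighbors: 1)
  deg(6) = 0 (neighbors: none)

Step 2: Sum all degrees:
  1 + 1 + 0 + 1 + 1 + 0 = 4

Verification: sum of degrees = 2 * |E| = 2 * 2 = 4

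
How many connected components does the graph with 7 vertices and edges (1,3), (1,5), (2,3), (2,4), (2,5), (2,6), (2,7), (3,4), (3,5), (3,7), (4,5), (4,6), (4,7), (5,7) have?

Step 1: Build adjacency list from edges:
  1: 3, 5
  2: 3, 4, 5, 6, 7
  3: 1, 2, 4, 5, 7
  4: 2, 3, 5, 6, 7
  5: 1, 2, 3, 4, 7
  6: 2, 4
  7: 2, 3, 4, 5

Step 2: Run BFS/DFS from vertex 1:
  Visited: {1, 3, 5, 2, 4, 7, 6}
  Reached 7 of 7 vertices

Step 3: All 7 vertices reached from vertex 1, so the graph is connected.
Number of connected components: 1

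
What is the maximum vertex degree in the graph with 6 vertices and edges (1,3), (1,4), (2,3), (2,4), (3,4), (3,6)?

Step 1: Count edges incident to each vertex:
  deg(1) = 2 (neighbors: 3, 4)
  deg(2) = 2 (neighbors: 3, 4)
  deg(3) = 4 (neighbors: 1, 2, 4, 6)
  deg(4) = 3 (neighbors: 1, 2, 3)
  deg(5) = 0 (neighbors: none)
  deg(6) = 1 (neighbors: 3)

Step 2: Find maximum:
  max(2, 2, 4, 3, 0, 1) = 4 (vertex 3)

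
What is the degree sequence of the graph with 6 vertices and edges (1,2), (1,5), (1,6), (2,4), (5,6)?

Step 1: Count edges incident to each vertex:
  deg(1) = 3 (neighbors: 2, 5, 6)
  deg(2) = 2 (neighbors: 1, 4)
  deg(3) = 0 (neighbors: none)
  deg(4) = 1 (neighbors: 2)
  deg(5) = 2 (neighbors: 1, 6)
  deg(6) = 2 (neighbors: 1, 5)

Step 2: Sort degrees in non-increasing order:
  Degrees: [3, 2, 0, 1, 2, 2] -> sorted: [3, 2, 2, 2, 1, 0]

Degree sequence: [3, 2, 2, 2, 1, 0]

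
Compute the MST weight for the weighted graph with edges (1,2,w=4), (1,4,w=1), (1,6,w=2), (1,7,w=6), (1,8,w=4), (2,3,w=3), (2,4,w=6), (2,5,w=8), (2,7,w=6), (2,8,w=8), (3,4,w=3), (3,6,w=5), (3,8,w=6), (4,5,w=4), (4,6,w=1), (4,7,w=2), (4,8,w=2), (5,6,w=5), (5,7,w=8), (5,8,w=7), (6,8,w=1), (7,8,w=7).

Apply Kruskal's algorithm (sort edges by weight, add if no cycle):

Sorted edges by weight:
  (1,4) w=1
  (4,6) w=1
  (6,8) w=1
  (1,6) w=2
  (4,7) w=2
  (4,8) w=2
  (2,3) w=3
  (3,4) w=3
  (1,8) w=4
  (1,2) w=4
  (4,5) w=4
  (3,6) w=5
  (5,6) w=5
  (1,7) w=6
  (2,7) w=6
  (2,4) w=6
  (3,8) w=6
  (5,8) w=7
  (7,8) w=7
  (2,5) w=8
  (2,8) w=8
  (5,7) w=8

Add edge (1,4) w=1 -- no cycle. Running total: 1
Add edge (4,6) w=1 -- no cycle. Running total: 2
Add edge (6,8) w=1 -- no cycle. Running total: 3
Skip edge (1,6) w=2 -- would create cycle
Add edge (4,7) w=2 -- no cycle. Running total: 5
Skip edge (4,8) w=2 -- would create cycle
Add edge (2,3) w=3 -- no cycle. Running total: 8
Add edge (3,4) w=3 -- no cycle. Running total: 11
Skip edge (1,8) w=4 -- would create cycle
Skip edge (1,2) w=4 -- would create cycle
Add edge (4,5) w=4 -- no cycle. Running total: 15

MST edges: (1,4,w=1), (4,6,w=1), (6,8,w=1), (4,7,w=2), (2,3,w=3), (3,4,w=3), (4,5,w=4)
Total MST weight: 1 + 1 + 1 + 2 + 3 + 3 + 4 = 15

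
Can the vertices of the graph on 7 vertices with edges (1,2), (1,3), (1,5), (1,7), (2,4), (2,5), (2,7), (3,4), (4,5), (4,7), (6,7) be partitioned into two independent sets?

Step 1: Attempt 2-coloring using BFS:
  Start at vertex 1, assign color 0
  Color vertex 2 with color 1 (neighbor of 1)
  Color vertex 3 with color 1 (neighbor of 1)
  Color vertex 5 with color 1 (neighbor of 1)
  Color vertex 7 with color 1 (neighbor of 1)
  Color vertex 4 with color 0 (neighbor of 2)

Step 2: Conflict found! Vertices 2 and 5 are adjacent but have the same color.
This means the graph contains an odd cycle.

The graph is NOT bipartite.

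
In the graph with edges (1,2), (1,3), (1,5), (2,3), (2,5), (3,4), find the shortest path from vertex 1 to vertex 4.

Step 1: Build adjacency list:
  1: 2, 3, 5
  2: 1, 3, 5
  3: 1, 2, 4
  4: 3
  5: 1, 2

Step 2: BFS from vertex 1 to find shortest path to 4:
  vertex 2 reached at distance 1
  vertex 3 reached at distance 1
  vertex 5 reached at distance 1
  vertex 4 reached at distance 2

Step 3: Shortest path: 1 -> 3 -> 4
Path length: 2 edges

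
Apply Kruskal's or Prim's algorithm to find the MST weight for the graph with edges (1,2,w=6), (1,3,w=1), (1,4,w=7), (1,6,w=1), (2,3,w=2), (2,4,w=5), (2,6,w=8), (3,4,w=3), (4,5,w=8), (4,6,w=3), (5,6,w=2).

Apply Kruskal's algorithm (sort edges by weight, add if no cycle):

Sorted edges by weight:
  (1,3) w=1
  (1,6) w=1
  (2,3) w=2
  (5,6) w=2
  (3,4) w=3
  (4,6) w=3
  (2,4) w=5
  (1,2) w=6
  (1,4) w=7
  (2,6) w=8
  (4,5) w=8

Add edge (1,3) w=1 -- no cycle. Running total: 1
Add edge (1,6) w=1 -- no cycle. Running total: 2
Add edge (2,3) w=2 -- no cycle. Running total: 4
Add edge (5,6) w=2 -- no cycle. Running total: 6
Add edge (3,4) w=3 -- no cycle. Running total: 9

MST edges: (1,3,w=1), (1,6,w=1), (2,3,w=2), (5,6,w=2), (3,4,w=3)
Total MST weight: 1 + 1 + 2 + 2 + 3 = 9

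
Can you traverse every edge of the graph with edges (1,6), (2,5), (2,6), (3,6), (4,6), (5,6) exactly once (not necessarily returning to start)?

Step 1: Find the degree of each vertex:
  deg(1) = 1
  deg(2) = 2
  deg(3) = 1
  deg(4) = 1
  deg(5) = 2
  deg(6) = 5

Step 2: Count vertices with odd degree:
  Odd-degree vertices: 1, 3, 4, 6 (4 total)

Step 3: Apply Euler's theorem:
  - Eulerian circuit exists iff graph is connected and all vertices have even degree
  - Eulerian path exists iff graph is connected and has 0 or 2 odd-degree vertices

Graph has 4 odd-degree vertices (need 0 or 2).
Neither Eulerian path nor Eulerian circuit exists.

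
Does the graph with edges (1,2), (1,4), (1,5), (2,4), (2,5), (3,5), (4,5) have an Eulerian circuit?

Step 1: Find the degree of each vertex:
  deg(1) = 3
  deg(2) = 3
  deg(3) = 1
  deg(4) = 3
  deg(5) = 4

Step 2: Count vertices with odd degree:
  Odd-degree vertices: 1, 2, 3, 4 (4 total)

Step 3: Apply Euler's theorem:
  - Eulerian circuit exists iff graph is connected and all vertices have even degree
  - Eulerian path exists iff graph is connected and has 0 or 2 odd-degree vertices

Graph has 4 odd-degree vertices (need 0 or 2).
Neither Eulerian path nor Eulerian circuit exists.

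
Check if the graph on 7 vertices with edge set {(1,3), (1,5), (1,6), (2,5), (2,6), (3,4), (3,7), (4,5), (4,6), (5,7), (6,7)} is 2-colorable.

Step 1: Attempt 2-coloring using BFS:
  Start at vertex 1, assign color 0
  Color vertex 3 with color 1 (neighbor of 1)
  Color vertex 5 with color 1 (neighbor of 1)
  Color vertex 6 with color 1 (neighbor of 1)
  Color vertex 4 with color 0 (neighbor of 3)
  Color vertex 7 with color 0 (neighbor of 3)
  Color vertex 2 with color 0 (neighbor of 5)

Step 2: 2-coloring succeeded. No conflicts found.
  Set A (color 0): {1, 2, 4, 7}
  Set B (color 1): {3, 5, 6}

The graph is bipartite with partition {1, 2, 4, 7}, {3, 5, 6}.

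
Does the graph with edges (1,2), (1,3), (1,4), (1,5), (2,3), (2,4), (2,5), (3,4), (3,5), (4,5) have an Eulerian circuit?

Step 1: Find the degree of each vertex:
  deg(1) = 4
  deg(2) = 4
  deg(3) = 4
  deg(4) = 4
  deg(5) = 4

Step 2: Count vertices with odd degree:
  All vertices have even degree (0 odd-degree vertices)

Step 3: Apply Euler's theorem:
  - Eulerian circuit exists iff graph is connected and all vertices have even degree
  - Eulerian path exists iff graph is connected and has 0 or 2 odd-degree vertices

Graph is connected with 0 odd-degree vertices.
Both Eulerian circuit and Eulerian path exist.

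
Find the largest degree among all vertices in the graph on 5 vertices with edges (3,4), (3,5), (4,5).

Step 1: Count edges incident to each vertex:
  deg(1) = 0 (neighbors: none)
  deg(2) = 0 (neighbors: none)
  deg(3) = 2 (neighbors: 4, 5)
  deg(4) = 2 (neighbors: 3, 5)
  deg(5) = 2 (neighbors: 3, 4)

Step 2: Find maximum:
  max(0, 0, 2, 2, 2) = 2 (vertex 3)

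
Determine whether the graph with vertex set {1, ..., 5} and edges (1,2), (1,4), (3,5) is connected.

Step 1: Build adjacency list from edges:
  1: 2, 4
  2: 1
  3: 5
  4: 1
  5: 3

Step 2: Run BFS/DFS from vertex 1:
  Visited: {1, 2, 4}
  Reached 3 of 5 vertices

Step 3: Only 3 of 5 vertices reached. Graph is disconnected.
Connected components: {1, 2, 4}, {3, 5}
Answer: No, the graph is not connected (2 components).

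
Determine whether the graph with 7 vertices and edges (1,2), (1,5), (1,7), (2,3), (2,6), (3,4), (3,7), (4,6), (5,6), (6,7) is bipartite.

Step 1: Attempt 2-coloring using BFS:
  Start at vertex 1, assign color 0
  Color vertex 2 with color 1 (neighbor of 1)
  Color vertex 5 with color 1 (neighbor of 1)
  Color vertex 7 with color 1 (neighbor of 1)
  Color vertex 3 with color 0 (neighbor of 2)
  Color vertex 6 with color 0 (neighbor of 2)
  Color vertex 4 with color 1 (neighbor of 3)

Step 2: 2-coloring succeeded. No conflicts found.
  Set A (color 0): {1, 3, 6}
  Set B (color 1): {2, 4, 5, 7}

The graph is bipartite with partition {1, 3, 6}, {2, 4, 5, 7}.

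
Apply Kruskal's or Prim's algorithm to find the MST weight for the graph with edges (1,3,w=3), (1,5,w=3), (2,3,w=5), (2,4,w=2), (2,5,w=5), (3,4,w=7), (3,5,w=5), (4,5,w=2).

Apply Kruskal's algorithm (sort edges by weight, add if no cycle):

Sorted edges by weight:
  (2,4) w=2
  (4,5) w=2
  (1,3) w=3
  (1,5) w=3
  (2,3) w=5
  (2,5) w=5
  (3,5) w=5
  (3,4) w=7

Add edge (2,4) w=2 -- no cycle. Running total: 2
Add edge (4,5) w=2 -- no cycle. Running total: 4
Add edge (1,3) w=3 -- no cycle. Running total: 7
Add edge (1,5) w=3 -- no cycle. Running total: 10

MST edges: (2,4,w=2), (4,5,w=2), (1,3,w=3), (1,5,w=3)
Total MST weight: 2 + 2 + 3 + 3 = 10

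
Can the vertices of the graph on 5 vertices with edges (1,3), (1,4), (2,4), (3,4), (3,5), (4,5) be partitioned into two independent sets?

Step 1: Attempt 2-coloring using BFS:
  Start at vertex 1, assign color 0
  Color vertex 3 with color 1 (neighbor of 1)
  Color vertex 4 with color 1 (neighbor of 1)

Step 2: Conflict found! Vertices 3 and 4 are adjacent but have the same color.
This means the graph contains an odd cycle.

The graph is NOT bipartite.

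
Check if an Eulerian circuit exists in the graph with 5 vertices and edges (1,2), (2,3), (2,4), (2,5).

Step 1: Find the degree of each vertex:
  deg(1) = 1
  deg(2) = 4
  deg(3) = 1
  deg(4) = 1
  deg(5) = 1

Step 2: Count vertices with odd degree:
  Odd-degree vertices: 1, 3, 4, 5 (4 total)

Step 3: Apply Euler's theorem:
  - Eulerian circuit exists iff graph is connected and all vertices have even degree
  - Eulerian path exists iff graph is connected and has 0 or 2 odd-degree vertices

Graph has 4 odd-degree vertices (need 0 or 2).
Neither Eulerian path nor Eulerian circuit exists.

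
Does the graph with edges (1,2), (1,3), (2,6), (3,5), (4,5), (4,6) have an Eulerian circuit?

Step 1: Find the degree of each vertex:
  deg(1) = 2
  deg(2) = 2
  deg(3) = 2
  deg(4) = 2
  deg(5) = 2
  deg(6) = 2

Step 2: Count vertices with odd degree:
  All vertices have even degree (0 odd-degree vertices)

Step 3: Apply Euler's theorem:
  - Eulerian circuit exists iff graph is connected and all vertices have even degree
  - Eulerian path exists iff graph is connected and has 0 or 2 odd-degree vertices

Graph is connected with 0 odd-degree vertices.
Both Eulerian circuit and Eulerian path exist.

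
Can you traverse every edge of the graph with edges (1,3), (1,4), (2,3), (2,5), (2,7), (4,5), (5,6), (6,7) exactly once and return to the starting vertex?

Step 1: Find the degree of each vertex:
  deg(1) = 2
  deg(2) = 3
  deg(3) = 2
  deg(4) = 2
  deg(5) = 3
  deg(6) = 2
  deg(7) = 2

Step 2: Count vertices with odd degree:
  Odd-degree vertices: 2, 5 (2 total)

Step 3: Apply Euler's theorem:
  - Eulerian circuit exists iff graph is connected and all vertices have even degree
  - Eulerian path exists iff graph is connected and has 0 or 2 odd-degree vertices

Graph is connected with exactly 2 odd-degree vertices (2, 5).
Eulerian path exists (starting and ending at the odd-degree vertices), but no Eulerian circuit.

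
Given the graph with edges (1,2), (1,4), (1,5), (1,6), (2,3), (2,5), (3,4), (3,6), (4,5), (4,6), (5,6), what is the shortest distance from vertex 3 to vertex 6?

Step 1: Build adjacency list:
  1: 2, 4, 5, 6
  2: 1, 3, 5
  3: 2, 4, 6
  4: 1, 3, 5, 6
  5: 1, 2, 4, 6
  6: 1, 3, 4, 5

Step 2: BFS from vertex 3 to find shortest path to 6:
  vertex 2 reached at distance 1
  vertex 4 reached at distance 1
  vertex 6 reached at distance 1

Step 3: Shortest path: 3 -> 6
Path length: 1 edge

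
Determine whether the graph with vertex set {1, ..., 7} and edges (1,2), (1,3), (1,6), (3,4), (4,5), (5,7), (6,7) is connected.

Step 1: Build adjacency list from edges:
  1: 2, 3, 6
  2: 1
  3: 1, 4
  4: 3, 5
  5: 4, 7
  6: 1, 7
  7: 5, 6

Step 2: Run BFS/DFS from vertex 1:
  Visited: {1, 2, 3, 6, 4, 7, 5}
  Reached 7 of 7 vertices

Step 3: All 7 vertices reached from vertex 1, so the graph is connected.
Answer: Yes, the graph is connected.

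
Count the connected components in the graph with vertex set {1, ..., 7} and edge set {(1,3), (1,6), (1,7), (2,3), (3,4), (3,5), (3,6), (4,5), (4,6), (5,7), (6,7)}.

Step 1: Build adjacency list from edges:
  1: 3, 6, 7
  2: 3
  3: 1, 2, 4, 5, 6
  4: 3, 5, 6
  5: 3, 4, 7
  6: 1, 3, 4, 7
  7: 1, 5, 6

Step 2: Run BFS/DFS from vertex 1:
  Visited: {1, 3, 6, 7, 2, 4, 5}
  Reached 7 of 7 vertices

Step 3: All 7 vertices reached from vertex 1, so the graph is connected.
Number of connected components: 1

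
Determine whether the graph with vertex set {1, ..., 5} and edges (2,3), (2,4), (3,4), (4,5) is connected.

Step 1: Build adjacency list from edges:
  1: (none)
  2: 3, 4
  3: 2, 4
  4: 2, 3, 5
  5: 4

Step 2: Run BFS/DFS from vertex 1:
  Visited: {1}
  Reached 1 of 5 vertices

Step 3: Only 1 of 5 vertices reached. Graph is disconnected.
Connected components: {1}, {2, 3, 4, 5}
Answer: No, the graph is not connected (2 components).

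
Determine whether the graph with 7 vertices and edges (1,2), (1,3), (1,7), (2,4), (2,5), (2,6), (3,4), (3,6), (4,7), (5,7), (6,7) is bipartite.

Step 1: Attempt 2-coloring using BFS:
  Start at vertex 1, assign color 0
  Color vertex 2 with color 1 (neighbor of 1)
  Color vertex 3 with color 1 (neighbor of 1)
  Color vertex 7 with color 1 (neighbor of 1)
  Color vertex 4 with color 0 (neighbor of 2)
  Color vertex 5 with color 0 (neighbor of 2)
  Color vertex 6 with color 0 (neighbor of 2)

Step 2: 2-coloring succeeded. No conflicts found.
  Set A (color 0): {1, 4, 5, 6}
  Set B (color 1): {2, 3, 7}

The graph is bipartite with partition {1, 4, 5, 6}, {2, 3, 7}.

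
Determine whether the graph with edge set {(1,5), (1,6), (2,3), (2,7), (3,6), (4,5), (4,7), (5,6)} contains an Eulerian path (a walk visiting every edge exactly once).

Step 1: Find the degree of each vertex:
  deg(1) = 2
  deg(2) = 2
  deg(3) = 2
  deg(4) = 2
  deg(5) = 3
  deg(6) = 3
  deg(7) = 2

Step 2: Count vertices with odd degree:
  Odd-degree vertices: 5, 6 (2 total)

Step 3: Apply Euler's theorem:
  - Eulerian circuit exists iff graph is connected and all vertices have even degree
  - Eulerian path exists iff graph is connected and has 0 or 2 odd-degree vertices

Graph is connected with exactly 2 odd-degree vertices (5, 6).
Eulerian path exists (starting and ending at the odd-degree vertices), but no Eulerian circuit.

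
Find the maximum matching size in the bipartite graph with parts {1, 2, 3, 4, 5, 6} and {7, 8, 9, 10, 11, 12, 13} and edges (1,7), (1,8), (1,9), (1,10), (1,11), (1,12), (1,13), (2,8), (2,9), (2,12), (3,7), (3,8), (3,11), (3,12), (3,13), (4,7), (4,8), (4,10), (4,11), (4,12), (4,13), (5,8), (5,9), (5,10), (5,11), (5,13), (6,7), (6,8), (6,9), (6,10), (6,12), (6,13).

Step 1: List the neighbors of each left vertex:
  1: 7, 8, 9, 10, 11, 12, 13
  2: 8, 9, 12
  3: 7, 8, 11, 12, 13
  4: 7, 8, 10, 11, 12, 13
  5: 8, 9, 10, 11, 13
  6: 7, 8, 9, 10, 12, 13

Step 2: Greedily match left vertices, then look for augmenting paths:
  Match 1 -- 7
  Match 2 -- 8
  Match 3 -- 11
  Match 4 -- 10
  Match 5 -- 9
  Match 6 -- 12
  No augmenting path remains.

Step 3: Verify this is maximum:
  Matching size 6 = min(|L|, |R|) = min(6, 7), which is an upper bound, so this matching is maximum.

Maximum matching: {(1,7), (2,8), (3,11), (4,10), (5,9), (6,12)}
Size: 6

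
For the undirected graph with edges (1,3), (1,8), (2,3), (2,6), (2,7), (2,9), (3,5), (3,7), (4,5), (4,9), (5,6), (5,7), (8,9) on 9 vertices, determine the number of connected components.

Step 1: Build adjacency list from edges:
  1: 3, 8
  2: 3, 6, 7, 9
  3: 1, 2, 5, 7
  4: 5, 9
  5: 3, 4, 6, 7
  6: 2, 5
  7: 2, 3, 5
  8: 1, 9
  9: 2, 4, 8

Step 2: Run BFS/DFS from vertex 1:
  Visited: {1, 3, 8, 2, 5, 7, 9, 6, 4}
  Reached 9 of 9 vertices

Step 3: All 9 vertices reached from vertex 1, so the graph is connected.
Number of connected components: 1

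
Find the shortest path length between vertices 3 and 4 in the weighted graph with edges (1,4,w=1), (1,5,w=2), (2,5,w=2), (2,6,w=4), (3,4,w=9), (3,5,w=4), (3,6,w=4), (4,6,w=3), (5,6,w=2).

Step 1: Build adjacency list with weights:
  1: 4(w=1), 5(w=2)
  2: 5(w=2), 6(w=4)
  3: 4(w=9), 5(w=4), 6(w=4)
  4: 1(w=1), 3(w=9), 6(w=3)
  5: 1(w=2), 2(w=2), 3(w=4), 6(w=2)
  6: 2(w=4), 3(w=4), 4(w=3), 5(w=2)

Step 2: Apply Dijkstra's algorithm from vertex 3:
  Visit vertex 3 (distance=0)
    Update dist[4] = 9
    Update dist[5] = 4
    Update dist[6] = 4
  Visit vertex 5 (distance=4)
    Update dist[1] = 6
    Update dist[2] = 6
  Visit vertex 6 (distance=4)
    Update dist[4] = 7
  Visit vertex 1 (distance=6)
  Visit vertex 2 (distance=6)
  Visit vertex 4 (distance=7)

Step 3: Shortest path: 3 -> 6 -> 4
Total weight: 4 + 3 = 7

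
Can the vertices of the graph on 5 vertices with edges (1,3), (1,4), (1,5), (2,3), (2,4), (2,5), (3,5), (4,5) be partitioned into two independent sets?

Step 1: Attempt 2-coloring using BFS:
  Start at vertex 1, assign color 0
  Color vertex 3 with color 1 (neighbor of 1)
  Color vertex 4 with color 1 (neighbor of 1)
  Color vertex 5 with color 1 (neighbor of 1)
  Color vertex 2 with color 0 (neighbor of 3)

Step 2: Conflict found! Vertices 3 and 5 are adjacent but have the same color.
This means the graph contains an odd cycle.

The graph is NOT bipartite.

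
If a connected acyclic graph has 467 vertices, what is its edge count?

A tree on n vertices always has exactly n - 1 edges.
For n = 467: edges = 467 - 1 = 466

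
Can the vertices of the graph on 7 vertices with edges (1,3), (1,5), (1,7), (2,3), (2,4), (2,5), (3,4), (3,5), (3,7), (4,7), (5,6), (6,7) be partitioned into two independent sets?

Step 1: Attempt 2-coloring using BFS:
  Start at vertex 1, assign color 0
  Color vertex 3 with color 1 (neighbor of 1)
  Color vertex 5 with color 1 (neighbor of 1)
  Color vertex 7 with color 1 (neighbor of 1)
  Color vertex 2 with color 0 (neighbor of 3)
  Color vertex 4 with color 0 (neighbor of 3)

Step 2: Conflict found! Vertices 3 and 5 are adjacent but have the same color.
This means the graph contains an odd cycle.

The graph is NOT bipartite.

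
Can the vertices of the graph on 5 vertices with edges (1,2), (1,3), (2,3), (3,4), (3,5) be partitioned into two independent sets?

Step 1: Attempt 2-coloring using BFS:
  Start at vertex 1, assign color 0
  Color vertex 2 with color 1 (neighbor of 1)
  Color vertex 3 with color 1 (neighbor of 1)

Step 2: Conflict found! Vertices 2 and 3 are adjacent but have the same color.
This means the graph contains an odd cycle.

The graph is NOT bipartite.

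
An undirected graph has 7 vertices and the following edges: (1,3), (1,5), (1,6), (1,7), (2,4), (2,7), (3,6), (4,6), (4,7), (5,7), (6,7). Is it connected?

Step 1: Build adjacency list from edges:
  1: 3, 5, 6, 7
  2: 4, 7
  3: 1, 6
  4: 2, 6, 7
  5: 1, 7
  6: 1, 3, 4, 7
  7: 1, 2, 4, 5, 6

Step 2: Run BFS/DFS from vertex 1:
  Visited: {1, 3, 5, 6, 7, 4, 2}
  Reached 7 of 7 vertices

Step 3: All 7 vertices reached from vertex 1, so the graph is connected.
Answer: Yes, the graph is connected.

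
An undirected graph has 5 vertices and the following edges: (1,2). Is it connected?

Step 1: Build adjacency list from edges:
  1: 2
  2: 1
  3: (none)
  4: (none)
  5: (none)

Step 2: Run BFS/DFS from vertex 1:
  Visited: {1, 2}
  Reached 2 of 5 vertices

Step 3: Only 2 of 5 vertices reached. Graph is disconnected.
Connected components: {1, 2}, {3}, {4}, {5}
Answer: No, the graph is not connected (4 components).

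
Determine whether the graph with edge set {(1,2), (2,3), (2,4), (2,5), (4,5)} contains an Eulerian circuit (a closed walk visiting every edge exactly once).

Step 1: Find the degree of each vertex:
  deg(1) = 1
  deg(2) = 4
  deg(3) = 1
  deg(4) = 2
  deg(5) = 2

Step 2: Count vertices with odd degree:
  Odd-degree vertices: 1, 3 (2 total)

Step 3: Apply Euler's theorem:
  - Eulerian circuit exists iff graph is connected and all vertices have even degree
  - Eulerian path exists iff graph is connected and has 0 or 2 odd-degree vertices

Graph is connected with exactly 2 odd-degree vertices (1, 3).
Eulerian path exists (starting and ending at the odd-degree vertices), but no Eulerian circuit.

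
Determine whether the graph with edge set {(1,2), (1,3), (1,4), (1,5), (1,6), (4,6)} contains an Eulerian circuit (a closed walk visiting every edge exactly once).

Step 1: Find the degree of each vertex:
  deg(1) = 5
  deg(2) = 1
  deg(3) = 1
  deg(4) = 2
  deg(5) = 1
  deg(6) = 2

Step 2: Count vertices with odd degree:
  Odd-degree vertices: 1, 2, 3, 5 (4 total)

Step 3: Apply Euler's theorem:
  - Eulerian circuit exists iff graph is connected and all vertices have even degree
  - Eulerian path exists iff graph is connected and has 0 or 2 odd-degree vertices

Graph has 4 odd-degree vertices (need 0 or 2).
Neither Eulerian path nor Eulerian circuit exists.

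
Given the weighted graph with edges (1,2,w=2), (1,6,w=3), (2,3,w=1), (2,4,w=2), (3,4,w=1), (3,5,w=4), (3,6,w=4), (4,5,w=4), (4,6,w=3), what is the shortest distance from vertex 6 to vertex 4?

Step 1: Build adjacency list with weights:
  1: 2(w=2), 6(w=3)
  2: 1(w=2), 3(w=1), 4(w=2)
  3: 2(w=1), 4(w=1), 5(w=4), 6(w=4)
  4: 2(w=2), 3(w=1), 5(w=4), 6(w=3)
  5: 3(w=4), 4(w=4)
  6: 1(w=3), 3(w=4), 4(w=3)

Step 2: Apply Dijkstra's algorithm from vertex 6:
  Visit vertex 6 (distance=0)
    Update dist[1] = 3
    Update dist[3] = 4
    Update dist[4] = 3
  Visit vertex 1 (distance=3)
    Update dist[2] = 5
  Visit vertex 4 (distance=3)
    Update dist[5] = 7

Step 3: Shortest path: 6 -> 4
Total weight: 3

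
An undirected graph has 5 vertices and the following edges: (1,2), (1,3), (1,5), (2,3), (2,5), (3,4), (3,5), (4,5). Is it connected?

Step 1: Build adjacency list from edges:
  1: 2, 3, 5
  2: 1, 3, 5
  3: 1, 2, 4, 5
  4: 3, 5
  5: 1, 2, 3, 4

Step 2: Run BFS/DFS from vertex 1:
  Visited: {1, 2, 3, 5, 4}
  Reached 5 of 5 vertices

Step 3: All 5 vertices reached from vertex 1, so the graph is connected.
Answer: Yes, the graph is connected.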